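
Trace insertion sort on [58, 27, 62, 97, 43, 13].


Initial: [58, 27, 62, 97, 43, 13]
Insert 27: [27, 58, 62, 97, 43, 13]
Insert 62: [27, 58, 62, 97, 43, 13]
Insert 97: [27, 58, 62, 97, 43, 13]
Insert 43: [27, 43, 58, 62, 97, 13]
Insert 13: [13, 27, 43, 58, 62, 97]

Sorted: [13, 27, 43, 58, 62, 97]


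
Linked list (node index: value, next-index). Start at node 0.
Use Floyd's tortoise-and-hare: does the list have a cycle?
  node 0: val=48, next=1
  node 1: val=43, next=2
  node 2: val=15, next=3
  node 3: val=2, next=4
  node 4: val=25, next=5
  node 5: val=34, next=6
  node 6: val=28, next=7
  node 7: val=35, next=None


Floyd's tortoise (slow, +1) and hare (fast, +2):
  init: slow=0, fast=0
  step 1: slow=1, fast=2
  step 2: slow=2, fast=4
  step 3: slow=3, fast=6
  step 4: fast 6->7->None, no cycle

Cycle: no


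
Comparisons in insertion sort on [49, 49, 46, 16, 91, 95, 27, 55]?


Algorithm: insertion sort
Input: [49, 49, 46, 16, 91, 95, 27, 55]
Sorted: [16, 27, 46, 49, 49, 55, 91, 95]

17


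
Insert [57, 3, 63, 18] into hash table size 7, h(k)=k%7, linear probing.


Insert 57: h=1 -> slot 1
Insert 3: h=3 -> slot 3
Insert 63: h=0 -> slot 0
Insert 18: h=4 -> slot 4

Table: [63, 57, None, 3, 18, None, None]


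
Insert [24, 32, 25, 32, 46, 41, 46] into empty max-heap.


Insert 24: [24]
Insert 32: [32, 24]
Insert 25: [32, 24, 25]
Insert 32: [32, 32, 25, 24]
Insert 46: [46, 32, 25, 24, 32]
Insert 41: [46, 32, 41, 24, 32, 25]
Insert 46: [46, 32, 46, 24, 32, 25, 41]

Final heap: [46, 32, 46, 24, 32, 25, 41]


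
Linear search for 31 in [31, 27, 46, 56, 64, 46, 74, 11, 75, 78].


i=0: 31==31 found!

Found at 0, 1 comps


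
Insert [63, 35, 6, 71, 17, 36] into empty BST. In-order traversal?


Insert 63: root
Insert 35: L from 63
Insert 6: L from 63 -> L from 35
Insert 71: R from 63
Insert 17: L from 63 -> L from 35 -> R from 6
Insert 36: L from 63 -> R from 35

In-order: [6, 17, 35, 36, 63, 71]


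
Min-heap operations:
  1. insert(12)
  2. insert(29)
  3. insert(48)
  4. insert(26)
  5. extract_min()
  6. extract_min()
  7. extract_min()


insert(12) -> [12]
insert(29) -> [12, 29]
insert(48) -> [12, 29, 48]
insert(26) -> [12, 26, 48, 29]
extract_min()->12, [26, 29, 48]
extract_min()->26, [29, 48]
extract_min()->29, [48]

Final heap: [48]


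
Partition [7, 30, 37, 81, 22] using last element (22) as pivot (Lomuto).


Pivot: 22
  7 <= 22: advance i (no swap)
Place pivot at 1: [7, 22, 37, 81, 30]

Partitioned: [7, 22, 37, 81, 30]


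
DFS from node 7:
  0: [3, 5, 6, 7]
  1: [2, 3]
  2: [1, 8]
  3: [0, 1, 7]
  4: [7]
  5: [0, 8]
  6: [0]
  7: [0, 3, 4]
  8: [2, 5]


Visit 7, push [4, 3, 0]
Visit 0, push [6, 5, 3]
Visit 3, push [1]
Visit 1, push [2]
Visit 2, push [8]
Visit 8, push [5]
Visit 5, push []
Visit 6, push []
Visit 4, push []

DFS order: [7, 0, 3, 1, 2, 8, 5, 6, 4]


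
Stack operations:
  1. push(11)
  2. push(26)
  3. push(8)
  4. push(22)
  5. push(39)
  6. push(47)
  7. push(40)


push(11) -> [11]
push(26) -> [11, 26]
push(8) -> [11, 26, 8]
push(22) -> [11, 26, 8, 22]
push(39) -> [11, 26, 8, 22, 39]
push(47) -> [11, 26, 8, 22, 39, 47]
push(40) -> [11, 26, 8, 22, 39, 47, 40]

Final stack: [11, 26, 8, 22, 39, 47, 40]


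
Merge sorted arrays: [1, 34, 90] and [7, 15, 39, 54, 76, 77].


Take 1 from A
Take 7 from B
Take 15 from B
Take 34 from A
Take 39 from B
Take 54 from B
Take 76 from B
Take 77 from B

Merged: [1, 7, 15, 34, 39, 54, 76, 77, 90]


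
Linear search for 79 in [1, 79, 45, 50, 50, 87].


i=0: 1!=79
i=1: 79==79 found!

Found at 1, 2 comps


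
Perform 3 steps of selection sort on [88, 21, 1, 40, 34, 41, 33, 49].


Initial: [88, 21, 1, 40, 34, 41, 33, 49]
Step 1: min=1 at 2
  Swap: [1, 21, 88, 40, 34, 41, 33, 49]
Step 2: min=21 at 1
  Swap: [1, 21, 88, 40, 34, 41, 33, 49]
Step 3: min=33 at 6
  Swap: [1, 21, 33, 40, 34, 41, 88, 49]

After 3 steps: [1, 21, 33, 40, 34, 41, 88, 49]


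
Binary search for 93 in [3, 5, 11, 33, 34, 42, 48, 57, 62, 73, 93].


Step 1: lo=0, hi=10, mid=5, val=42
Step 2: lo=6, hi=10, mid=8, val=62
Step 3: lo=9, hi=10, mid=9, val=73
Step 4: lo=10, hi=10, mid=10, val=93

Found at index 10


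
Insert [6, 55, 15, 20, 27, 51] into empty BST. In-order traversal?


Insert 6: root
Insert 55: R from 6
Insert 15: R from 6 -> L from 55
Insert 20: R from 6 -> L from 55 -> R from 15
Insert 27: R from 6 -> L from 55 -> R from 15 -> R from 20
Insert 51: R from 6 -> L from 55 -> R from 15 -> R from 20 -> R from 27

In-order: [6, 15, 20, 27, 51, 55]


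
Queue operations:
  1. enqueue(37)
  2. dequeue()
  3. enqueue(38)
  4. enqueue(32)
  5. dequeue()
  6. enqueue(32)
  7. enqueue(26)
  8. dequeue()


enqueue(37) -> [37]
dequeue()->37, []
enqueue(38) -> [38]
enqueue(32) -> [38, 32]
dequeue()->38, [32]
enqueue(32) -> [32, 32]
enqueue(26) -> [32, 32, 26]
dequeue()->32, [32, 26]

Final queue: [32, 26]


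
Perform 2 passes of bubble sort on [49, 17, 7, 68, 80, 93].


Initial: [49, 17, 7, 68, 80, 93]
Pass 1: [17, 7, 49, 68, 80, 93] (2 swaps)
Pass 2: [7, 17, 49, 68, 80, 93] (1 swaps)

After 2 passes: [7, 17, 49, 68, 80, 93]


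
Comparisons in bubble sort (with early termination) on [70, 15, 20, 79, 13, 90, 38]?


Algorithm: bubble sort (with early termination)
Input: [70, 15, 20, 79, 13, 90, 38]
Sorted: [13, 15, 20, 38, 70, 79, 90]

20


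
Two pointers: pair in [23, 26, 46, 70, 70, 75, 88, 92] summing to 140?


lo=0(23)+hi=7(92)=115
lo=1(26)+hi=7(92)=118
lo=2(46)+hi=7(92)=138
lo=3(70)+hi=7(92)=162
lo=3(70)+hi=6(88)=158
lo=3(70)+hi=5(75)=145
lo=3(70)+hi=4(70)=140

Yes: 70+70=140


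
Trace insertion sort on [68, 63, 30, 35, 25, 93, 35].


Initial: [68, 63, 30, 35, 25, 93, 35]
Insert 63: [63, 68, 30, 35, 25, 93, 35]
Insert 30: [30, 63, 68, 35, 25, 93, 35]
Insert 35: [30, 35, 63, 68, 25, 93, 35]
Insert 25: [25, 30, 35, 63, 68, 93, 35]
Insert 93: [25, 30, 35, 63, 68, 93, 35]
Insert 35: [25, 30, 35, 35, 63, 68, 93]

Sorted: [25, 30, 35, 35, 63, 68, 93]


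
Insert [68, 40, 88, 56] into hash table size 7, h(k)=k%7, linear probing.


Insert 68: h=5 -> slot 5
Insert 40: h=5, 1 probes -> slot 6
Insert 88: h=4 -> slot 4
Insert 56: h=0 -> slot 0

Table: [56, None, None, None, 88, 68, 40]


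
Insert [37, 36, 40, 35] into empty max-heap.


Insert 37: [37]
Insert 36: [37, 36]
Insert 40: [40, 36, 37]
Insert 35: [40, 36, 37, 35]

Final heap: [40, 36, 37, 35]


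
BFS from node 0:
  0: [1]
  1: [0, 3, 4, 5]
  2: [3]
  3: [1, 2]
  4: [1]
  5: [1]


Visit 0, enqueue [1]
Visit 1, enqueue [3, 4, 5]
Visit 3, enqueue [2]
Visit 4, enqueue []
Visit 5, enqueue []
Visit 2, enqueue []

BFS order: [0, 1, 3, 4, 5, 2]


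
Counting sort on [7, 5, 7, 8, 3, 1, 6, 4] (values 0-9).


Input: [7, 5, 7, 8, 3, 1, 6, 4]
Counts: [0, 1, 0, 1, 1, 1, 1, 2, 1, 0]

Sorted: [1, 3, 4, 5, 6, 7, 7, 8]


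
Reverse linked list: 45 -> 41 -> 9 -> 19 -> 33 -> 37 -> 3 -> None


Step 1: curr=45, set curr.next=prev(None) | reversed so far: 45
Step 2: curr=41, set curr.next=prev(45) | reversed so far: 41 -> 45
Step 3: curr=9, set curr.next=prev(41) | reversed so far: 9 -> 41 -> 45
Step 4: curr=19, set curr.next=prev(9) | reversed so far: 19 -> 9 -> 41 -> 45
Step 5: curr=33, set curr.next=prev(19) | reversed so far: 33 -> 19 -> 9 -> 41 -> 45
Step 6: curr=37, set curr.next=prev(33) | reversed so far: 37 -> 33 -> 19 -> 9 -> 41 -> 45
Step 7: curr=3, set curr.next=prev(37) | reversed so far: 3 -> 37 -> 33 -> 19 -> 9 -> 41 -> 45

3 -> 37 -> 33 -> 19 -> 9 -> 41 -> 45 -> None


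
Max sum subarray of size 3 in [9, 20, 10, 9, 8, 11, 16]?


[0:3]: 39
[1:4]: 39
[2:5]: 27
[3:6]: 28
[4:7]: 35

Max: 39 at [0:3]


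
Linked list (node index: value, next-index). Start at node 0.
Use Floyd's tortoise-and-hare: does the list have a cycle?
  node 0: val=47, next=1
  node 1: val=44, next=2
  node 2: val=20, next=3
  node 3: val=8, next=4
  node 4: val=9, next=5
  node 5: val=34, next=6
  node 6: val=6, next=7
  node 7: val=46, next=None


Floyd's tortoise (slow, +1) and hare (fast, +2):
  init: slow=0, fast=0
  step 1: slow=1, fast=2
  step 2: slow=2, fast=4
  step 3: slow=3, fast=6
  step 4: fast 6->7->None, no cycle

Cycle: no


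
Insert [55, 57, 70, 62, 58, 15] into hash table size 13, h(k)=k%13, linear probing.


Insert 55: h=3 -> slot 3
Insert 57: h=5 -> slot 5
Insert 70: h=5, 1 probes -> slot 6
Insert 62: h=10 -> slot 10
Insert 58: h=6, 1 probes -> slot 7
Insert 15: h=2 -> slot 2

Table: [None, None, 15, 55, None, 57, 70, 58, None, None, 62, None, None]


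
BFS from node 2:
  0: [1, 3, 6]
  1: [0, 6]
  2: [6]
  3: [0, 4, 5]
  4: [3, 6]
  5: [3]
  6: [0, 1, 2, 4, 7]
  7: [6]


Visit 2, enqueue [6]
Visit 6, enqueue [0, 1, 4, 7]
Visit 0, enqueue [3]
Visit 1, enqueue []
Visit 4, enqueue []
Visit 7, enqueue []
Visit 3, enqueue [5]
Visit 5, enqueue []

BFS order: [2, 6, 0, 1, 4, 7, 3, 5]


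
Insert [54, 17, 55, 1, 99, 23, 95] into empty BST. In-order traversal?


Insert 54: root
Insert 17: L from 54
Insert 55: R from 54
Insert 1: L from 54 -> L from 17
Insert 99: R from 54 -> R from 55
Insert 23: L from 54 -> R from 17
Insert 95: R from 54 -> R from 55 -> L from 99

In-order: [1, 17, 23, 54, 55, 95, 99]


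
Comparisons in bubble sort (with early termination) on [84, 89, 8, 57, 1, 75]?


Algorithm: bubble sort (with early termination)
Input: [84, 89, 8, 57, 1, 75]
Sorted: [1, 8, 57, 75, 84, 89]

15


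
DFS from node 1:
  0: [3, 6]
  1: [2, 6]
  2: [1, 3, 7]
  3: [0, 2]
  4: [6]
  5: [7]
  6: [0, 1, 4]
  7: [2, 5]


Visit 1, push [6, 2]
Visit 2, push [7, 3]
Visit 3, push [0]
Visit 0, push [6]
Visit 6, push [4]
Visit 4, push []
Visit 7, push [5]
Visit 5, push []

DFS order: [1, 2, 3, 0, 6, 4, 7, 5]


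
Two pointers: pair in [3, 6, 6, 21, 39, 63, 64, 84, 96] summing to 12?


lo=0(3)+hi=8(96)=99
lo=0(3)+hi=7(84)=87
lo=0(3)+hi=6(64)=67
lo=0(3)+hi=5(63)=66
lo=0(3)+hi=4(39)=42
lo=0(3)+hi=3(21)=24
lo=0(3)+hi=2(6)=9
lo=1(6)+hi=2(6)=12

Yes: 6+6=12


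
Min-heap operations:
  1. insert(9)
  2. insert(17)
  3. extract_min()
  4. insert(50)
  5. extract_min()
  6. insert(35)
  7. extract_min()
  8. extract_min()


insert(9) -> [9]
insert(17) -> [9, 17]
extract_min()->9, [17]
insert(50) -> [17, 50]
extract_min()->17, [50]
insert(35) -> [35, 50]
extract_min()->35, [50]
extract_min()->50, []

Final heap: []


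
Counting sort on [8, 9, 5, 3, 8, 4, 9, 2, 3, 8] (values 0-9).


Input: [8, 9, 5, 3, 8, 4, 9, 2, 3, 8]
Counts: [0, 0, 1, 2, 1, 1, 0, 0, 3, 2]

Sorted: [2, 3, 3, 4, 5, 8, 8, 8, 9, 9]


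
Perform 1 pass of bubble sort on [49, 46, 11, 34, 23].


Initial: [49, 46, 11, 34, 23]
Pass 1: [46, 11, 34, 23, 49] (4 swaps)

After 1 pass: [46, 11, 34, 23, 49]


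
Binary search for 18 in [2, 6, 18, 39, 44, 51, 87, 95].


Step 1: lo=0, hi=7, mid=3, val=39
Step 2: lo=0, hi=2, mid=1, val=6
Step 3: lo=2, hi=2, mid=2, val=18

Found at index 2


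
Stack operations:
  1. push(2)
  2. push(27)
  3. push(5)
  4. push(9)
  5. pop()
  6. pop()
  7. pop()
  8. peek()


push(2) -> [2]
push(27) -> [2, 27]
push(5) -> [2, 27, 5]
push(9) -> [2, 27, 5, 9]
pop()->9, [2, 27, 5]
pop()->5, [2, 27]
pop()->27, [2]
peek()->2

Final stack: [2]


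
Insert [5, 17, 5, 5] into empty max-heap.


Insert 5: [5]
Insert 17: [17, 5]
Insert 5: [17, 5, 5]
Insert 5: [17, 5, 5, 5]

Final heap: [17, 5, 5, 5]


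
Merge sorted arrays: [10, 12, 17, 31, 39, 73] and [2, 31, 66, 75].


Take 2 from B
Take 10 from A
Take 12 from A
Take 17 from A
Take 31 from A
Take 31 from B
Take 39 from A
Take 66 from B
Take 73 from A

Merged: [2, 10, 12, 17, 31, 31, 39, 66, 73, 75]


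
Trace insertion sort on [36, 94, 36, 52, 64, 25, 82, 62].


Initial: [36, 94, 36, 52, 64, 25, 82, 62]
Insert 94: [36, 94, 36, 52, 64, 25, 82, 62]
Insert 36: [36, 36, 94, 52, 64, 25, 82, 62]
Insert 52: [36, 36, 52, 94, 64, 25, 82, 62]
Insert 64: [36, 36, 52, 64, 94, 25, 82, 62]
Insert 25: [25, 36, 36, 52, 64, 94, 82, 62]
Insert 82: [25, 36, 36, 52, 64, 82, 94, 62]
Insert 62: [25, 36, 36, 52, 62, 64, 82, 94]

Sorted: [25, 36, 36, 52, 62, 64, 82, 94]


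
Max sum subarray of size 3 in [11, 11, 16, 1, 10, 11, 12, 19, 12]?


[0:3]: 38
[1:4]: 28
[2:5]: 27
[3:6]: 22
[4:7]: 33
[5:8]: 42
[6:9]: 43

Max: 43 at [6:9]


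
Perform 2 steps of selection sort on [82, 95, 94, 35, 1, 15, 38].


Initial: [82, 95, 94, 35, 1, 15, 38]
Step 1: min=1 at 4
  Swap: [1, 95, 94, 35, 82, 15, 38]
Step 2: min=15 at 5
  Swap: [1, 15, 94, 35, 82, 95, 38]

After 2 steps: [1, 15, 94, 35, 82, 95, 38]


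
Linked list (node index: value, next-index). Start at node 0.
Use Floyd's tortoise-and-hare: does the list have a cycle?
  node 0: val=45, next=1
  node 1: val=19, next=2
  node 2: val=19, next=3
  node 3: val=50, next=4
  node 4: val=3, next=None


Floyd's tortoise (slow, +1) and hare (fast, +2):
  init: slow=0, fast=0
  step 1: slow=1, fast=2
  step 2: slow=2, fast=4
  step 3: fast -> None, no cycle

Cycle: no


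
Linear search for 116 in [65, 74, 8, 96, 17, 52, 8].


i=0: 65!=116
i=1: 74!=116
i=2: 8!=116
i=3: 96!=116
i=4: 17!=116
i=5: 52!=116
i=6: 8!=116

Not found, 7 comps


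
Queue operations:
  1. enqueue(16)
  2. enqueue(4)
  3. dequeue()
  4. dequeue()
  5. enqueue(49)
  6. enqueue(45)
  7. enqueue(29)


enqueue(16) -> [16]
enqueue(4) -> [16, 4]
dequeue()->16, [4]
dequeue()->4, []
enqueue(49) -> [49]
enqueue(45) -> [49, 45]
enqueue(29) -> [49, 45, 29]

Final queue: [49, 45, 29]


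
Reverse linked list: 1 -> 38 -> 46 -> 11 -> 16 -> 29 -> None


Step 1: curr=1, set curr.next=prev(None) | reversed so far: 1
Step 2: curr=38, set curr.next=prev(1) | reversed so far: 38 -> 1
Step 3: curr=46, set curr.next=prev(38) | reversed so far: 46 -> 38 -> 1
Step 4: curr=11, set curr.next=prev(46) | reversed so far: 11 -> 46 -> 38 -> 1
Step 5: curr=16, set curr.next=prev(11) | reversed so far: 16 -> 11 -> 46 -> 38 -> 1
Step 6: curr=29, set curr.next=prev(16) | reversed so far: 29 -> 16 -> 11 -> 46 -> 38 -> 1

29 -> 16 -> 11 -> 46 -> 38 -> 1 -> None


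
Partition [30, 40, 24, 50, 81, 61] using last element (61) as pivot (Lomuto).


Pivot: 61
  30 <= 61: advance i (no swap)
  40 <= 61: advance i (no swap)
  24 <= 61: advance i (no swap)
  50 <= 61: advance i (no swap)
Place pivot at 4: [30, 40, 24, 50, 61, 81]

Partitioned: [30, 40, 24, 50, 61, 81]


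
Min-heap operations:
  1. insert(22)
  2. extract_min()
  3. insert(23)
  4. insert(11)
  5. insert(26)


insert(22) -> [22]
extract_min()->22, []
insert(23) -> [23]
insert(11) -> [11, 23]
insert(26) -> [11, 23, 26]

Final heap: [11, 23, 26]


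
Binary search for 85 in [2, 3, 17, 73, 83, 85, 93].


Step 1: lo=0, hi=6, mid=3, val=73
Step 2: lo=4, hi=6, mid=5, val=85

Found at index 5


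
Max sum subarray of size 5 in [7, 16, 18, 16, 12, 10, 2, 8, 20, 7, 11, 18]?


[0:5]: 69
[1:6]: 72
[2:7]: 58
[3:8]: 48
[4:9]: 52
[5:10]: 47
[6:11]: 48
[7:12]: 64

Max: 72 at [1:6]


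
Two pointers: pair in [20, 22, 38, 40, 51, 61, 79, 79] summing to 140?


lo=0(20)+hi=7(79)=99
lo=1(22)+hi=7(79)=101
lo=2(38)+hi=7(79)=117
lo=3(40)+hi=7(79)=119
lo=4(51)+hi=7(79)=130
lo=5(61)+hi=7(79)=140

Yes: 61+79=140


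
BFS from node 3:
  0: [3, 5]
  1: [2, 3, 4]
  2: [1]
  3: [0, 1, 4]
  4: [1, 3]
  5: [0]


Visit 3, enqueue [0, 1, 4]
Visit 0, enqueue [5]
Visit 1, enqueue [2]
Visit 4, enqueue []
Visit 5, enqueue []
Visit 2, enqueue []

BFS order: [3, 0, 1, 4, 5, 2]


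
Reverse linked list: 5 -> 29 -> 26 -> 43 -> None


Step 1: curr=5, set curr.next=prev(None) | reversed so far: 5
Step 2: curr=29, set curr.next=prev(5) | reversed so far: 29 -> 5
Step 3: curr=26, set curr.next=prev(29) | reversed so far: 26 -> 29 -> 5
Step 4: curr=43, set curr.next=prev(26) | reversed so far: 43 -> 26 -> 29 -> 5

43 -> 26 -> 29 -> 5 -> None


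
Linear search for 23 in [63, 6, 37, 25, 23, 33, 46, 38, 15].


i=0: 63!=23
i=1: 6!=23
i=2: 37!=23
i=3: 25!=23
i=4: 23==23 found!

Found at 4, 5 comps


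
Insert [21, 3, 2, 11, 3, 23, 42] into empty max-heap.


Insert 21: [21]
Insert 3: [21, 3]
Insert 2: [21, 3, 2]
Insert 11: [21, 11, 2, 3]
Insert 3: [21, 11, 2, 3, 3]
Insert 23: [23, 11, 21, 3, 3, 2]
Insert 42: [42, 11, 23, 3, 3, 2, 21]

Final heap: [42, 11, 23, 3, 3, 2, 21]


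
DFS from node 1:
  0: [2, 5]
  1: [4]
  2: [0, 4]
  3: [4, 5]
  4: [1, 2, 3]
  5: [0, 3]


Visit 1, push [4]
Visit 4, push [3, 2]
Visit 2, push [0]
Visit 0, push [5]
Visit 5, push [3]
Visit 3, push []

DFS order: [1, 4, 2, 0, 5, 3]


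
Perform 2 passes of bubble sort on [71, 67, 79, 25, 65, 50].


Initial: [71, 67, 79, 25, 65, 50]
Pass 1: [67, 71, 25, 65, 50, 79] (4 swaps)
Pass 2: [67, 25, 65, 50, 71, 79] (3 swaps)

After 2 passes: [67, 25, 65, 50, 71, 79]


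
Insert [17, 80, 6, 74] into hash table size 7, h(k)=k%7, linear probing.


Insert 17: h=3 -> slot 3
Insert 80: h=3, 1 probes -> slot 4
Insert 6: h=6 -> slot 6
Insert 74: h=4, 1 probes -> slot 5

Table: [None, None, None, 17, 80, 74, 6]


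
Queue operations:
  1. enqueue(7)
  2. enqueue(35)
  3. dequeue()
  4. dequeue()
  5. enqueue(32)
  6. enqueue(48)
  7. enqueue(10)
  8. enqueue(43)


enqueue(7) -> [7]
enqueue(35) -> [7, 35]
dequeue()->7, [35]
dequeue()->35, []
enqueue(32) -> [32]
enqueue(48) -> [32, 48]
enqueue(10) -> [32, 48, 10]
enqueue(43) -> [32, 48, 10, 43]

Final queue: [32, 48, 10, 43]


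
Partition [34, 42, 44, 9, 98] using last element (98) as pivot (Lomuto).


Pivot: 98
  34 <= 98: advance i (no swap)
  42 <= 98: advance i (no swap)
  44 <= 98: advance i (no swap)
  9 <= 98: advance i (no swap)
Place pivot at 4: [34, 42, 44, 9, 98]

Partitioned: [34, 42, 44, 9, 98]


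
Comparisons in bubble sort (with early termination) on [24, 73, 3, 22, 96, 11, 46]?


Algorithm: bubble sort (with early termination)
Input: [24, 73, 3, 22, 96, 11, 46]
Sorted: [3, 11, 22, 24, 46, 73, 96]

20


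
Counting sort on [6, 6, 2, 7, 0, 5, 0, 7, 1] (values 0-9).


Input: [6, 6, 2, 7, 0, 5, 0, 7, 1]
Counts: [2, 1, 1, 0, 0, 1, 2, 2, 0, 0]

Sorted: [0, 0, 1, 2, 5, 6, 6, 7, 7]


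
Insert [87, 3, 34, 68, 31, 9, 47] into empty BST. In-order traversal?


Insert 87: root
Insert 3: L from 87
Insert 34: L from 87 -> R from 3
Insert 68: L from 87 -> R from 3 -> R from 34
Insert 31: L from 87 -> R from 3 -> L from 34
Insert 9: L from 87 -> R from 3 -> L from 34 -> L from 31
Insert 47: L from 87 -> R from 3 -> R from 34 -> L from 68

In-order: [3, 9, 31, 34, 47, 68, 87]


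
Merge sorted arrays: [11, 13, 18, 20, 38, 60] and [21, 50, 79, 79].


Take 11 from A
Take 13 from A
Take 18 from A
Take 20 from A
Take 21 from B
Take 38 from A
Take 50 from B
Take 60 from A

Merged: [11, 13, 18, 20, 21, 38, 50, 60, 79, 79]


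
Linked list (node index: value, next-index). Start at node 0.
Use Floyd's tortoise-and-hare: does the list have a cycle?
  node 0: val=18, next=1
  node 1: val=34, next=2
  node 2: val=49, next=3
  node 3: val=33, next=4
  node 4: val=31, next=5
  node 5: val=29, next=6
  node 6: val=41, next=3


Floyd's tortoise (slow, +1) and hare (fast, +2):
  init: slow=0, fast=0
  step 1: slow=1, fast=2
  step 2: slow=2, fast=4
  step 3: slow=3, fast=6
  step 4: slow=4, fast=4
  slow == fast at node 4: cycle detected

Cycle: yes


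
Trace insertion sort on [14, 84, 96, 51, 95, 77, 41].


Initial: [14, 84, 96, 51, 95, 77, 41]
Insert 84: [14, 84, 96, 51, 95, 77, 41]
Insert 96: [14, 84, 96, 51, 95, 77, 41]
Insert 51: [14, 51, 84, 96, 95, 77, 41]
Insert 95: [14, 51, 84, 95, 96, 77, 41]
Insert 77: [14, 51, 77, 84, 95, 96, 41]
Insert 41: [14, 41, 51, 77, 84, 95, 96]

Sorted: [14, 41, 51, 77, 84, 95, 96]


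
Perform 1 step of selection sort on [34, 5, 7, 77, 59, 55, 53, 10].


Initial: [34, 5, 7, 77, 59, 55, 53, 10]
Step 1: min=5 at 1
  Swap: [5, 34, 7, 77, 59, 55, 53, 10]

After 1 step: [5, 34, 7, 77, 59, 55, 53, 10]


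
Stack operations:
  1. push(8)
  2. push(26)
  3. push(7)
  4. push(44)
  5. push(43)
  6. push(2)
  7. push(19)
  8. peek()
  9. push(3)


push(8) -> [8]
push(26) -> [8, 26]
push(7) -> [8, 26, 7]
push(44) -> [8, 26, 7, 44]
push(43) -> [8, 26, 7, 44, 43]
push(2) -> [8, 26, 7, 44, 43, 2]
push(19) -> [8, 26, 7, 44, 43, 2, 19]
peek()->19
push(3) -> [8, 26, 7, 44, 43, 2, 19, 3]

Final stack: [8, 26, 7, 44, 43, 2, 19, 3]


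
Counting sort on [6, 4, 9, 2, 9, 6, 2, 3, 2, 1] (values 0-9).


Input: [6, 4, 9, 2, 9, 6, 2, 3, 2, 1]
Counts: [0, 1, 3, 1, 1, 0, 2, 0, 0, 2]

Sorted: [1, 2, 2, 2, 3, 4, 6, 6, 9, 9]


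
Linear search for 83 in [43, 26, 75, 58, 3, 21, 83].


i=0: 43!=83
i=1: 26!=83
i=2: 75!=83
i=3: 58!=83
i=4: 3!=83
i=5: 21!=83
i=6: 83==83 found!

Found at 6, 7 comps


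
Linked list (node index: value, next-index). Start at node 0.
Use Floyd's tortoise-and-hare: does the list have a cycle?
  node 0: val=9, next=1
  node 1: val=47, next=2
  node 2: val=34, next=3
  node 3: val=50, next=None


Floyd's tortoise (slow, +1) and hare (fast, +2):
  init: slow=0, fast=0
  step 1: slow=1, fast=2
  step 2: fast 2->3->None, no cycle

Cycle: no


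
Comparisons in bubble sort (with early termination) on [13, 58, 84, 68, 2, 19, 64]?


Algorithm: bubble sort (with early termination)
Input: [13, 58, 84, 68, 2, 19, 64]
Sorted: [2, 13, 19, 58, 64, 68, 84]

20


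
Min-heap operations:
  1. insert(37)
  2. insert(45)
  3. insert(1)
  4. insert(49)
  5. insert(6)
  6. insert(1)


insert(37) -> [37]
insert(45) -> [37, 45]
insert(1) -> [1, 45, 37]
insert(49) -> [1, 45, 37, 49]
insert(6) -> [1, 6, 37, 49, 45]
insert(1) -> [1, 6, 1, 49, 45, 37]

Final heap: [1, 6, 1, 49, 45, 37]


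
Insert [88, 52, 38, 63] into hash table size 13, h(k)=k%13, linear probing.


Insert 88: h=10 -> slot 10
Insert 52: h=0 -> slot 0
Insert 38: h=12 -> slot 12
Insert 63: h=11 -> slot 11

Table: [52, None, None, None, None, None, None, None, None, None, 88, 63, 38]


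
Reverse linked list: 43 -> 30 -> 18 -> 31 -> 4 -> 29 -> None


Step 1: curr=43, set curr.next=prev(None) | reversed so far: 43
Step 2: curr=30, set curr.next=prev(43) | reversed so far: 30 -> 43
Step 3: curr=18, set curr.next=prev(30) | reversed so far: 18 -> 30 -> 43
Step 4: curr=31, set curr.next=prev(18) | reversed so far: 31 -> 18 -> 30 -> 43
Step 5: curr=4, set curr.next=prev(31) | reversed so far: 4 -> 31 -> 18 -> 30 -> 43
Step 6: curr=29, set curr.next=prev(4) | reversed so far: 29 -> 4 -> 31 -> 18 -> 30 -> 43

29 -> 4 -> 31 -> 18 -> 30 -> 43 -> None


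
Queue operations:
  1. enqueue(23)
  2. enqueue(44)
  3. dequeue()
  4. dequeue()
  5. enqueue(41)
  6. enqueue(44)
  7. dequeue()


enqueue(23) -> [23]
enqueue(44) -> [23, 44]
dequeue()->23, [44]
dequeue()->44, []
enqueue(41) -> [41]
enqueue(44) -> [41, 44]
dequeue()->41, [44]

Final queue: [44]


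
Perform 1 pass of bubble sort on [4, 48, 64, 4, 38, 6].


Initial: [4, 48, 64, 4, 38, 6]
Pass 1: [4, 48, 4, 38, 6, 64] (3 swaps)

After 1 pass: [4, 48, 4, 38, 6, 64]


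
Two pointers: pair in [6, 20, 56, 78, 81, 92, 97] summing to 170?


lo=0(6)+hi=6(97)=103
lo=1(20)+hi=6(97)=117
lo=2(56)+hi=6(97)=153
lo=3(78)+hi=6(97)=175
lo=3(78)+hi=5(92)=170

Yes: 78+92=170


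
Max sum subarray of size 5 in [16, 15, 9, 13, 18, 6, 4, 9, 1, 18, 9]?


[0:5]: 71
[1:6]: 61
[2:7]: 50
[3:8]: 50
[4:9]: 38
[5:10]: 38
[6:11]: 41

Max: 71 at [0:5]


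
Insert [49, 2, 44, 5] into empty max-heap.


Insert 49: [49]
Insert 2: [49, 2]
Insert 44: [49, 2, 44]
Insert 5: [49, 5, 44, 2]

Final heap: [49, 5, 44, 2]


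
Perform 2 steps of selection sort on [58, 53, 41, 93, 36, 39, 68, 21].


Initial: [58, 53, 41, 93, 36, 39, 68, 21]
Step 1: min=21 at 7
  Swap: [21, 53, 41, 93, 36, 39, 68, 58]
Step 2: min=36 at 4
  Swap: [21, 36, 41, 93, 53, 39, 68, 58]

After 2 steps: [21, 36, 41, 93, 53, 39, 68, 58]


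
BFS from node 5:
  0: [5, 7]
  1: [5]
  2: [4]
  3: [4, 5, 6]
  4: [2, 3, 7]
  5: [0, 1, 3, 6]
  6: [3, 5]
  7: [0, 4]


Visit 5, enqueue [0, 1, 3, 6]
Visit 0, enqueue [7]
Visit 1, enqueue []
Visit 3, enqueue [4]
Visit 6, enqueue []
Visit 7, enqueue []
Visit 4, enqueue [2]
Visit 2, enqueue []

BFS order: [5, 0, 1, 3, 6, 7, 4, 2]


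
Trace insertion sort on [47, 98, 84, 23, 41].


Initial: [47, 98, 84, 23, 41]
Insert 98: [47, 98, 84, 23, 41]
Insert 84: [47, 84, 98, 23, 41]
Insert 23: [23, 47, 84, 98, 41]
Insert 41: [23, 41, 47, 84, 98]

Sorted: [23, 41, 47, 84, 98]


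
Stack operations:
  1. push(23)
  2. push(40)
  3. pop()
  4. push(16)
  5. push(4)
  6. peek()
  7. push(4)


push(23) -> [23]
push(40) -> [23, 40]
pop()->40, [23]
push(16) -> [23, 16]
push(4) -> [23, 16, 4]
peek()->4
push(4) -> [23, 16, 4, 4]

Final stack: [23, 16, 4, 4]


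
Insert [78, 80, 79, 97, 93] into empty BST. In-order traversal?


Insert 78: root
Insert 80: R from 78
Insert 79: R from 78 -> L from 80
Insert 97: R from 78 -> R from 80
Insert 93: R from 78 -> R from 80 -> L from 97

In-order: [78, 79, 80, 93, 97]


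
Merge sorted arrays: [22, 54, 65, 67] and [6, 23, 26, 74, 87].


Take 6 from B
Take 22 from A
Take 23 from B
Take 26 from B
Take 54 from A
Take 65 from A
Take 67 from A

Merged: [6, 22, 23, 26, 54, 65, 67, 74, 87]


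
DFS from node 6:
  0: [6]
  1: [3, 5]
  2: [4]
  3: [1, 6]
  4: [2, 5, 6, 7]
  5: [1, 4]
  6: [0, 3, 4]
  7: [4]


Visit 6, push [4, 3, 0]
Visit 0, push []
Visit 3, push [1]
Visit 1, push [5]
Visit 5, push [4]
Visit 4, push [7, 2]
Visit 2, push []
Visit 7, push []

DFS order: [6, 0, 3, 1, 5, 4, 2, 7]


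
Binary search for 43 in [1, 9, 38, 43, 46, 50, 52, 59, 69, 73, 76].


Step 1: lo=0, hi=10, mid=5, val=50
Step 2: lo=0, hi=4, mid=2, val=38
Step 3: lo=3, hi=4, mid=3, val=43

Found at index 3


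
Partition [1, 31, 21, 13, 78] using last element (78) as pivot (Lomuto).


Pivot: 78
  1 <= 78: advance i (no swap)
  31 <= 78: advance i (no swap)
  21 <= 78: advance i (no swap)
  13 <= 78: advance i (no swap)
Place pivot at 4: [1, 31, 21, 13, 78]

Partitioned: [1, 31, 21, 13, 78]


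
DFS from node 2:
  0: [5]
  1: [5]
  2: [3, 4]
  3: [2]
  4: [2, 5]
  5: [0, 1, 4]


Visit 2, push [4, 3]
Visit 3, push []
Visit 4, push [5]
Visit 5, push [1, 0]
Visit 0, push []
Visit 1, push []

DFS order: [2, 3, 4, 5, 0, 1]


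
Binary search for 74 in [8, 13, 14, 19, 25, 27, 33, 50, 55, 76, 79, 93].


Step 1: lo=0, hi=11, mid=5, val=27
Step 2: lo=6, hi=11, mid=8, val=55
Step 3: lo=9, hi=11, mid=10, val=79
Step 4: lo=9, hi=9, mid=9, val=76

Not found


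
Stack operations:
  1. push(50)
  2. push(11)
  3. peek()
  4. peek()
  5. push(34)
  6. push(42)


push(50) -> [50]
push(11) -> [50, 11]
peek()->11
peek()->11
push(34) -> [50, 11, 34]
push(42) -> [50, 11, 34, 42]

Final stack: [50, 11, 34, 42]


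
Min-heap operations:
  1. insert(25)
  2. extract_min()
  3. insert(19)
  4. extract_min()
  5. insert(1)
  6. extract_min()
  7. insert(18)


insert(25) -> [25]
extract_min()->25, []
insert(19) -> [19]
extract_min()->19, []
insert(1) -> [1]
extract_min()->1, []
insert(18) -> [18]

Final heap: [18]


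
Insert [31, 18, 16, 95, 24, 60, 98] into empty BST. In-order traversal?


Insert 31: root
Insert 18: L from 31
Insert 16: L from 31 -> L from 18
Insert 95: R from 31
Insert 24: L from 31 -> R from 18
Insert 60: R from 31 -> L from 95
Insert 98: R from 31 -> R from 95

In-order: [16, 18, 24, 31, 60, 95, 98]


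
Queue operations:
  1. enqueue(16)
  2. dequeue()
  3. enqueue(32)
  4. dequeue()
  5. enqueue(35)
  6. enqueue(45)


enqueue(16) -> [16]
dequeue()->16, []
enqueue(32) -> [32]
dequeue()->32, []
enqueue(35) -> [35]
enqueue(45) -> [35, 45]

Final queue: [35, 45]


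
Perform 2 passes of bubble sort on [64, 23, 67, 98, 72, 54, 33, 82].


Initial: [64, 23, 67, 98, 72, 54, 33, 82]
Pass 1: [23, 64, 67, 72, 54, 33, 82, 98] (5 swaps)
Pass 2: [23, 64, 67, 54, 33, 72, 82, 98] (2 swaps)

After 2 passes: [23, 64, 67, 54, 33, 72, 82, 98]


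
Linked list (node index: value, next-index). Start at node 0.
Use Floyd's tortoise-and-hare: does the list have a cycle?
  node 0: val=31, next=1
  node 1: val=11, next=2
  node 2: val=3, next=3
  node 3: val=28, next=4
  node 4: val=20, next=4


Floyd's tortoise (slow, +1) and hare (fast, +2):
  init: slow=0, fast=0
  step 1: slow=1, fast=2
  step 2: slow=2, fast=4
  step 3: slow=3, fast=4
  step 4: slow=4, fast=4
  slow == fast at node 4: cycle detected

Cycle: yes


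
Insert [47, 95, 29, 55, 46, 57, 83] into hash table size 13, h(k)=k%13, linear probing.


Insert 47: h=8 -> slot 8
Insert 95: h=4 -> slot 4
Insert 29: h=3 -> slot 3
Insert 55: h=3, 2 probes -> slot 5
Insert 46: h=7 -> slot 7
Insert 57: h=5, 1 probes -> slot 6
Insert 83: h=5, 4 probes -> slot 9

Table: [None, None, None, 29, 95, 55, 57, 46, 47, 83, None, None, None]


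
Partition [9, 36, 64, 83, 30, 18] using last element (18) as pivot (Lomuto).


Pivot: 18
  9 <= 18: advance i (no swap)
Place pivot at 1: [9, 18, 64, 83, 30, 36]

Partitioned: [9, 18, 64, 83, 30, 36]


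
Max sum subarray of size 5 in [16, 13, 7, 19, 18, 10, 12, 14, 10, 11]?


[0:5]: 73
[1:6]: 67
[2:7]: 66
[3:8]: 73
[4:9]: 64
[5:10]: 57

Max: 73 at [0:5]


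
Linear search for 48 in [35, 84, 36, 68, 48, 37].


i=0: 35!=48
i=1: 84!=48
i=2: 36!=48
i=3: 68!=48
i=4: 48==48 found!

Found at 4, 5 comps


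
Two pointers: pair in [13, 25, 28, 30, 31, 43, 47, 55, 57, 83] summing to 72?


lo=0(13)+hi=9(83)=96
lo=0(13)+hi=8(57)=70
lo=1(25)+hi=8(57)=82
lo=1(25)+hi=7(55)=80
lo=1(25)+hi=6(47)=72

Yes: 25+47=72


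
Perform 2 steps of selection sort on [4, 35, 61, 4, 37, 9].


Initial: [4, 35, 61, 4, 37, 9]
Step 1: min=4 at 0
  Swap: [4, 35, 61, 4, 37, 9]
Step 2: min=4 at 3
  Swap: [4, 4, 61, 35, 37, 9]

After 2 steps: [4, 4, 61, 35, 37, 9]


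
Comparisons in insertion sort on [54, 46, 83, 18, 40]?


Algorithm: insertion sort
Input: [54, 46, 83, 18, 40]
Sorted: [18, 40, 46, 54, 83]

9


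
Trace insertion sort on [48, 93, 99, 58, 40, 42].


Initial: [48, 93, 99, 58, 40, 42]
Insert 93: [48, 93, 99, 58, 40, 42]
Insert 99: [48, 93, 99, 58, 40, 42]
Insert 58: [48, 58, 93, 99, 40, 42]
Insert 40: [40, 48, 58, 93, 99, 42]
Insert 42: [40, 42, 48, 58, 93, 99]

Sorted: [40, 42, 48, 58, 93, 99]


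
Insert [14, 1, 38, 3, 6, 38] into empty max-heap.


Insert 14: [14]
Insert 1: [14, 1]
Insert 38: [38, 1, 14]
Insert 3: [38, 3, 14, 1]
Insert 6: [38, 6, 14, 1, 3]
Insert 38: [38, 6, 38, 1, 3, 14]

Final heap: [38, 6, 38, 1, 3, 14]


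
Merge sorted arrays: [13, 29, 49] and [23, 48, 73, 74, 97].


Take 13 from A
Take 23 from B
Take 29 from A
Take 48 from B
Take 49 from A

Merged: [13, 23, 29, 48, 49, 73, 74, 97]


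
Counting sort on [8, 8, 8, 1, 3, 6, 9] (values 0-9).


Input: [8, 8, 8, 1, 3, 6, 9]
Counts: [0, 1, 0, 1, 0, 0, 1, 0, 3, 1]

Sorted: [1, 3, 6, 8, 8, 8, 9]


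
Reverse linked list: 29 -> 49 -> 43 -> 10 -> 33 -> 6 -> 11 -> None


Step 1: curr=29, set curr.next=prev(None) | reversed so far: 29
Step 2: curr=49, set curr.next=prev(29) | reversed so far: 49 -> 29
Step 3: curr=43, set curr.next=prev(49) | reversed so far: 43 -> 49 -> 29
Step 4: curr=10, set curr.next=prev(43) | reversed so far: 10 -> 43 -> 49 -> 29
Step 5: curr=33, set curr.next=prev(10) | reversed so far: 33 -> 10 -> 43 -> 49 -> 29
Step 6: curr=6, set curr.next=prev(33) | reversed so far: 6 -> 33 -> 10 -> 43 -> 49 -> 29
Step 7: curr=11, set curr.next=prev(6) | reversed so far: 11 -> 6 -> 33 -> 10 -> 43 -> 49 -> 29

11 -> 6 -> 33 -> 10 -> 43 -> 49 -> 29 -> None


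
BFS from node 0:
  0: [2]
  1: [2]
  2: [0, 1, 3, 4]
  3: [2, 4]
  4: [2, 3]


Visit 0, enqueue [2]
Visit 2, enqueue [1, 3, 4]
Visit 1, enqueue []
Visit 3, enqueue []
Visit 4, enqueue []

BFS order: [0, 2, 1, 3, 4]


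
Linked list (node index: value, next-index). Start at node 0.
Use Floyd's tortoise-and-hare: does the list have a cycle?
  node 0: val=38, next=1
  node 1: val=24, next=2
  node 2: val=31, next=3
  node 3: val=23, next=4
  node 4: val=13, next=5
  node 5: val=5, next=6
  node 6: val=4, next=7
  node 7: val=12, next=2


Floyd's tortoise (slow, +1) and hare (fast, +2):
  init: slow=0, fast=0
  step 1: slow=1, fast=2
  step 2: slow=2, fast=4
  step 3: slow=3, fast=6
  step 4: slow=4, fast=2
  step 5: slow=5, fast=4
  step 6: slow=6, fast=6
  slow == fast at node 6: cycle detected

Cycle: yes


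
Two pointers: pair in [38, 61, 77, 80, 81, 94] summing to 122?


lo=0(38)+hi=5(94)=132
lo=0(38)+hi=4(81)=119
lo=1(61)+hi=4(81)=142
lo=1(61)+hi=3(80)=141
lo=1(61)+hi=2(77)=138

No pair found


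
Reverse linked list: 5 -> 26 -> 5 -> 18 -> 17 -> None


Step 1: curr=5, set curr.next=prev(None) | reversed so far: 5
Step 2: curr=26, set curr.next=prev(5) | reversed so far: 26 -> 5
Step 3: curr=5, set curr.next=prev(26) | reversed so far: 5 -> 26 -> 5
Step 4: curr=18, set curr.next=prev(5) | reversed so far: 18 -> 5 -> 26 -> 5
Step 5: curr=17, set curr.next=prev(18) | reversed so far: 17 -> 18 -> 5 -> 26 -> 5

17 -> 18 -> 5 -> 26 -> 5 -> None


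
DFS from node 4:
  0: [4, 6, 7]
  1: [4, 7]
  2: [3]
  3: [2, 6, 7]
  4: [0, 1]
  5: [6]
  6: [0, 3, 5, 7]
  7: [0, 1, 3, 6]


Visit 4, push [1, 0]
Visit 0, push [7, 6]
Visit 6, push [7, 5, 3]
Visit 3, push [7, 2]
Visit 2, push []
Visit 7, push [1]
Visit 1, push []
Visit 5, push []

DFS order: [4, 0, 6, 3, 2, 7, 1, 5]


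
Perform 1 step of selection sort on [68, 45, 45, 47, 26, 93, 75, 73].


Initial: [68, 45, 45, 47, 26, 93, 75, 73]
Step 1: min=26 at 4
  Swap: [26, 45, 45, 47, 68, 93, 75, 73]

After 1 step: [26, 45, 45, 47, 68, 93, 75, 73]


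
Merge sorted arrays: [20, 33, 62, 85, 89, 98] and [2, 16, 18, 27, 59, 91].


Take 2 from B
Take 16 from B
Take 18 from B
Take 20 from A
Take 27 from B
Take 33 from A
Take 59 from B
Take 62 from A
Take 85 from A
Take 89 from A
Take 91 from B

Merged: [2, 16, 18, 20, 27, 33, 59, 62, 85, 89, 91, 98]


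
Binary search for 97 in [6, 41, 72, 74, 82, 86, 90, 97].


Step 1: lo=0, hi=7, mid=3, val=74
Step 2: lo=4, hi=7, mid=5, val=86
Step 3: lo=6, hi=7, mid=6, val=90
Step 4: lo=7, hi=7, mid=7, val=97

Found at index 7


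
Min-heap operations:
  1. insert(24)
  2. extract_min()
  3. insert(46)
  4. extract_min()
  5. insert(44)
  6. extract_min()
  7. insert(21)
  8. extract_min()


insert(24) -> [24]
extract_min()->24, []
insert(46) -> [46]
extract_min()->46, []
insert(44) -> [44]
extract_min()->44, []
insert(21) -> [21]
extract_min()->21, []

Final heap: []


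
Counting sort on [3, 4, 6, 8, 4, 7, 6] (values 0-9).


Input: [3, 4, 6, 8, 4, 7, 6]
Counts: [0, 0, 0, 1, 2, 0, 2, 1, 1, 0]

Sorted: [3, 4, 4, 6, 6, 7, 8]


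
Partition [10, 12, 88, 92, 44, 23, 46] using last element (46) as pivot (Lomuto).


Pivot: 46
  10 <= 46: advance i (no swap)
  12 <= 46: advance i (no swap)
  44 <= 46: swap -> [10, 12, 44, 92, 88, 23, 46]
  23 <= 46: swap -> [10, 12, 44, 23, 88, 92, 46]
Place pivot at 4: [10, 12, 44, 23, 46, 92, 88]

Partitioned: [10, 12, 44, 23, 46, 92, 88]


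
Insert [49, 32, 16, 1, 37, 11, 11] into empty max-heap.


Insert 49: [49]
Insert 32: [49, 32]
Insert 16: [49, 32, 16]
Insert 1: [49, 32, 16, 1]
Insert 37: [49, 37, 16, 1, 32]
Insert 11: [49, 37, 16, 1, 32, 11]
Insert 11: [49, 37, 16, 1, 32, 11, 11]

Final heap: [49, 37, 16, 1, 32, 11, 11]


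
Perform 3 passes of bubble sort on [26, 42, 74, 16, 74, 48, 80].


Initial: [26, 42, 74, 16, 74, 48, 80]
Pass 1: [26, 42, 16, 74, 48, 74, 80] (2 swaps)
Pass 2: [26, 16, 42, 48, 74, 74, 80] (2 swaps)
Pass 3: [16, 26, 42, 48, 74, 74, 80] (1 swaps)

After 3 passes: [16, 26, 42, 48, 74, 74, 80]


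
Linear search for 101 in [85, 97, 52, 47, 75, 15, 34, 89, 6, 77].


i=0: 85!=101
i=1: 97!=101
i=2: 52!=101
i=3: 47!=101
i=4: 75!=101
i=5: 15!=101
i=6: 34!=101
i=7: 89!=101
i=8: 6!=101
i=9: 77!=101

Not found, 10 comps


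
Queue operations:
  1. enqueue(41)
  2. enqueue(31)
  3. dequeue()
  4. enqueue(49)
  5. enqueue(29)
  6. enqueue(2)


enqueue(41) -> [41]
enqueue(31) -> [41, 31]
dequeue()->41, [31]
enqueue(49) -> [31, 49]
enqueue(29) -> [31, 49, 29]
enqueue(2) -> [31, 49, 29, 2]

Final queue: [31, 49, 29, 2]


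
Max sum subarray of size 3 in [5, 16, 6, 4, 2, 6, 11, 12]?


[0:3]: 27
[1:4]: 26
[2:5]: 12
[3:6]: 12
[4:7]: 19
[5:8]: 29

Max: 29 at [5:8]


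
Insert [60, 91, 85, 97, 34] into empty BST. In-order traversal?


Insert 60: root
Insert 91: R from 60
Insert 85: R from 60 -> L from 91
Insert 97: R from 60 -> R from 91
Insert 34: L from 60

In-order: [34, 60, 85, 91, 97]


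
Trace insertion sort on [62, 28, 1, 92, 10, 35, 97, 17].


Initial: [62, 28, 1, 92, 10, 35, 97, 17]
Insert 28: [28, 62, 1, 92, 10, 35, 97, 17]
Insert 1: [1, 28, 62, 92, 10, 35, 97, 17]
Insert 92: [1, 28, 62, 92, 10, 35, 97, 17]
Insert 10: [1, 10, 28, 62, 92, 35, 97, 17]
Insert 35: [1, 10, 28, 35, 62, 92, 97, 17]
Insert 97: [1, 10, 28, 35, 62, 92, 97, 17]
Insert 17: [1, 10, 17, 28, 35, 62, 92, 97]

Sorted: [1, 10, 17, 28, 35, 62, 92, 97]


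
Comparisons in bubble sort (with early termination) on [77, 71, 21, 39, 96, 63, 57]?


Algorithm: bubble sort (with early termination)
Input: [77, 71, 21, 39, 96, 63, 57]
Sorted: [21, 39, 57, 63, 71, 77, 96]

20


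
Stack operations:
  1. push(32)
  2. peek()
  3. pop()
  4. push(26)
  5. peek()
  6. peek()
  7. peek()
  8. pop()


push(32) -> [32]
peek()->32
pop()->32, []
push(26) -> [26]
peek()->26
peek()->26
peek()->26
pop()->26, []

Final stack: []


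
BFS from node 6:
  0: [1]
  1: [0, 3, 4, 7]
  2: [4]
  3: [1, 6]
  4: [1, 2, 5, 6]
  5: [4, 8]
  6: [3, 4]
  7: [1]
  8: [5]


Visit 6, enqueue [3, 4]
Visit 3, enqueue [1]
Visit 4, enqueue [2, 5]
Visit 1, enqueue [0, 7]
Visit 2, enqueue []
Visit 5, enqueue [8]
Visit 0, enqueue []
Visit 7, enqueue []
Visit 8, enqueue []

BFS order: [6, 3, 4, 1, 2, 5, 0, 7, 8]


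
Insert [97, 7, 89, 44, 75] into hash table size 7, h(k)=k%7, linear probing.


Insert 97: h=6 -> slot 6
Insert 7: h=0 -> slot 0
Insert 89: h=5 -> slot 5
Insert 44: h=2 -> slot 2
Insert 75: h=5, 3 probes -> slot 1

Table: [7, 75, 44, None, None, 89, 97]


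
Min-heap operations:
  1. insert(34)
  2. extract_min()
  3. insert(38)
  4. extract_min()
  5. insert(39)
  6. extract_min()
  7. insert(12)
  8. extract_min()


insert(34) -> [34]
extract_min()->34, []
insert(38) -> [38]
extract_min()->38, []
insert(39) -> [39]
extract_min()->39, []
insert(12) -> [12]
extract_min()->12, []

Final heap: []


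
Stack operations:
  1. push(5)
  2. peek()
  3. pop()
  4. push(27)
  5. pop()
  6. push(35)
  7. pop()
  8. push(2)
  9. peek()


push(5) -> [5]
peek()->5
pop()->5, []
push(27) -> [27]
pop()->27, []
push(35) -> [35]
pop()->35, []
push(2) -> [2]
peek()->2

Final stack: [2]


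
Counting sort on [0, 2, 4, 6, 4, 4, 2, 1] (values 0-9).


Input: [0, 2, 4, 6, 4, 4, 2, 1]
Counts: [1, 1, 2, 0, 3, 0, 1, 0, 0, 0]

Sorted: [0, 1, 2, 2, 4, 4, 4, 6]


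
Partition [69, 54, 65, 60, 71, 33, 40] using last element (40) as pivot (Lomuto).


Pivot: 40
  33 <= 40: swap -> [33, 54, 65, 60, 71, 69, 40]
Place pivot at 1: [33, 40, 65, 60, 71, 69, 54]

Partitioned: [33, 40, 65, 60, 71, 69, 54]


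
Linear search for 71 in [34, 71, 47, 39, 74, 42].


i=0: 34!=71
i=1: 71==71 found!

Found at 1, 2 comps


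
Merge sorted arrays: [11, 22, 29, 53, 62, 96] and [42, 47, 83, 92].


Take 11 from A
Take 22 from A
Take 29 from A
Take 42 from B
Take 47 from B
Take 53 from A
Take 62 from A
Take 83 from B
Take 92 from B

Merged: [11, 22, 29, 42, 47, 53, 62, 83, 92, 96]


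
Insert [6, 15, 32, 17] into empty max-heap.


Insert 6: [6]
Insert 15: [15, 6]
Insert 32: [32, 6, 15]
Insert 17: [32, 17, 15, 6]

Final heap: [32, 17, 15, 6]


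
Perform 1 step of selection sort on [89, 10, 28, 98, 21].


Initial: [89, 10, 28, 98, 21]
Step 1: min=10 at 1
  Swap: [10, 89, 28, 98, 21]

After 1 step: [10, 89, 28, 98, 21]


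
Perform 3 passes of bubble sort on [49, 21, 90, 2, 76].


Initial: [49, 21, 90, 2, 76]
Pass 1: [21, 49, 2, 76, 90] (3 swaps)
Pass 2: [21, 2, 49, 76, 90] (1 swaps)
Pass 3: [2, 21, 49, 76, 90] (1 swaps)

After 3 passes: [2, 21, 49, 76, 90]
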